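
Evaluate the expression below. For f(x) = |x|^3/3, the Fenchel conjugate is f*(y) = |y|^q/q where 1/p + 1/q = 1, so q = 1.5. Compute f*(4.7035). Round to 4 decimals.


The conjugate exponent q satisfies 1/p + 1/q = 1.
p = 3, so q = 3/(3 - 1) = 1.5
|y|^q = 4.7035^1.5 = 10.2007
f*(4.7035) = 10.2007 / 1.5 = 6.8005


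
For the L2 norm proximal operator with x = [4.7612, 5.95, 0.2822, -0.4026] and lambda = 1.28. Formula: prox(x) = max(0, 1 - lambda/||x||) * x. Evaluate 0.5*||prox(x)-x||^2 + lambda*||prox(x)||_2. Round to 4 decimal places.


Step 1: Compute ||x||.
||x|| = 7.6363
Step 2: Compute scaling factor.
scale = max(0, 1 - 1.28/7.6363) = 0.8324
Step 3: prox(x) = [3.9631, 4.9527, 0.2349, -0.3351]
||prox(x)|| = 6.3563
Step 4: Proximal objective.
0.5*||prox-x||^2 = 0.8192
lambda*||prox|| = 8.1361
Total = 8.9553


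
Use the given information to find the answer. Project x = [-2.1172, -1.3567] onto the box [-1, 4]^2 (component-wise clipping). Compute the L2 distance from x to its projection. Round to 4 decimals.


Project each component onto [-1, 4].
clip(-2.1172) = -1.0, clip(-1.3567) = -1.0
Projection = [-1.0, -1.0]
Squared diffs: [1.2481, 0.1272]
Distance = sqrt(1.3753) = 1.1728


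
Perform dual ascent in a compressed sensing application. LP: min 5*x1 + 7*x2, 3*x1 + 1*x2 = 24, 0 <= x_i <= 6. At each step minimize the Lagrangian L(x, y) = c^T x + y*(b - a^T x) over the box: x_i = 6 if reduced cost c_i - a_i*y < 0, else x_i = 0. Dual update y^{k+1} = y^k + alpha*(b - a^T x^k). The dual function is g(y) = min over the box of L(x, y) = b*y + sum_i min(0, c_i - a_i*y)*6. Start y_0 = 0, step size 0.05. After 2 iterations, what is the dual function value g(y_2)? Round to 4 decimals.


Dual ascent for LP: min 5*x1 + 7*x2, 3*x1 + 1*x2 = 24, 0 <= x_i <= 6
Step 1: y^k = 0.0, reduced costs: (5.0, 7.0)
  x^k = (0.0, 0.0), subgradient = b - a^T x = 24.0
  y^{k+1} = 0.0 + 0.05*24.0 = 1.2
Step 2: y^k = 1.2, reduced costs: (1.4, 5.8)
  x^k = (0.0, 0.0), subgradient = b - a^T x = 24.0
  y^{k+1} = 1.2 + 0.05*24.0 = 2.4
Dual objective at y_2 = 2.4: reduced costs (-2.2, 4.6), box minimizer x = (6.0, 0.0)
g(y_2) = b*y + (c1 - a1*y)*x1 + (c2 - a2*y)*x2 = 24*2.4 + (-2.2)*6.0 + 4.6*0.0 = 57.6 - 13.2 + 0.0 = 44.4


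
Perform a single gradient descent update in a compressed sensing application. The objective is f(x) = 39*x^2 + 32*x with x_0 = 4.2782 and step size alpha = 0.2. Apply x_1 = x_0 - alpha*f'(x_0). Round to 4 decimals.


We compute the gradient at x_0 and apply the update.
f'(x) = 78*x + 32
f'(4.2782) = 78*4.2782 + 32 = 365.6996
x_1 = 4.2782 - 0.2*365.6996 = -68.8617


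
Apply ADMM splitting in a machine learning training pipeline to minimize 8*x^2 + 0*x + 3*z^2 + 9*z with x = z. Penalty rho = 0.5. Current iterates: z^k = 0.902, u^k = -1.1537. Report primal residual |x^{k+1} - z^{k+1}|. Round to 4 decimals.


ADMM iteration with rho = 0.5, z^k = 0.902, u^k = -1.1537
Step 1: x-update.
Minimize 8*x^2 + 0*x + (0.5/2)*(x - 0.902 - 1.1537)^2
FOC: (2*8 + 0.5)*x = 0 + 0.5*(0.902 + 1.1537)
x^{k+1} = 0.0623
Step 2: z-update.
Minimize 3*z^2 + 9*z + (0.5/2)*(0.0623 - z - 1.1537)^2
FOC: (2*3 + 0.5)*z = -9 + 0.5*(0.0623 - 1.1537)
z^{k+1} = -1.4686
Step 3: u-update.
u^{k+1} = -1.1537 + 0.0623 + 1.4686 = 0.3772
Step 4: Primal residual = |0.0623 + 1.4686| = 1.5309


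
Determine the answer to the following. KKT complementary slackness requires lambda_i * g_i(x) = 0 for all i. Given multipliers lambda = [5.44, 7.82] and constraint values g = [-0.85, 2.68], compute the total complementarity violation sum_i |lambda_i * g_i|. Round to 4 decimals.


KKT complementary slackness check:
lambda_1 * g_1 = 5.44 * -0.85 = -4.624
lambda_2 * g_2 = 7.82 * 2.68 = 20.9576
Total violation = 4.624 + 20.9576 = 25.5816


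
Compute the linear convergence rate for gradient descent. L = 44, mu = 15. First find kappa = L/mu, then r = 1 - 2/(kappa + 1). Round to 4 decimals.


Step 1: Compute the condition number.
kappa = L/mu = 44/15 = 2.9333
Step 2: Compute the convergence rate.
r = 1 - 2/(kappa + 1) = 1 - 2*mu/(L + mu) = (L - mu)/(L + mu) = 29/59 = 0.4915


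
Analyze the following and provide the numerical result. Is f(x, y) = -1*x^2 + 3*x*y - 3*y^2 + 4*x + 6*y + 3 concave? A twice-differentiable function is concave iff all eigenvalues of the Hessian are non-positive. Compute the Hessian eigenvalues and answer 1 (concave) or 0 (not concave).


The Hessian of f(x,y) = -1*x^2 + 3*x*y - 3*y^2 + 4*x + 6*y + 3 is:
H = [[-2, 3], [3, -6]]
Trace = -2 - 6 = -8
Determinant = -2*-6 - (3)^2 = 3
Discriminant = (-8)^2 - 4*3 = 52.0
Eigenvalues: lambda_1 = -7.6056, lambda_2 = -0.3944
The function is concave.

1


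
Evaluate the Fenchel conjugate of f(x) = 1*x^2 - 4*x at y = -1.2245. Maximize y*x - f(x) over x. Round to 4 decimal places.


f*(y) = sup_x {y*x - a*x^2 - b*x} = sup_x {(y-b)*x - a*x^2}
FOC: (y - b) - 2a*x = 0 => x* = (y - b)/(2a)
x* = (-1.2245 + 4)/(2*1) = 1.3878
f*(-1.2245) = (y-b)^2/(4a) = (-1.2245 + 4)^2/(4*1)
= 7.7034/4 = 1.9259


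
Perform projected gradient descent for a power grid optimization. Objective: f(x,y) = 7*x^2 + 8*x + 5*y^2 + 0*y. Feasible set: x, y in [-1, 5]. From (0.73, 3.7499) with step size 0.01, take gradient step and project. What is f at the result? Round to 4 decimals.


Step 1: Compute gradient at (0.73, 3.7499).
grad_x = 2*7*0.73 + 8 = 18.22
grad_y = 2*5*3.7499 + 0 = 37.499
Step 2: Gradient step.
x_raw = 0.73 - 0.01*18.22 = 0.5478
y_raw = 3.7499 - 0.01*37.499 = 3.3749
Step 3: Project onto [-1, 5].
x_proj = clip(0.5478) = 0.5478
y_proj = clip(3.3749) = 3.3749
Step 4: Evaluate f.
f(0.5478, 3.3749) = 63.4331


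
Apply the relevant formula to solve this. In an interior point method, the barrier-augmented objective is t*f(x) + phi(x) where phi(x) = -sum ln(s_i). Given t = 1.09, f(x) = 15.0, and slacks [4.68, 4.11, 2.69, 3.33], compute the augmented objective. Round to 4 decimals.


Step 1: Compute log-barrier.
ln values: [1.5433, 1.4134, 0.9895, 1.203]
phi = -(1.5433 + 1.4134 + 0.9895 + 1.203) = -5.1492
Step 2: Compute augmented objective.
t*f(x) = 1.09*15.0 = 16.35
Total = 16.35 - 5.1492 = 11.2008


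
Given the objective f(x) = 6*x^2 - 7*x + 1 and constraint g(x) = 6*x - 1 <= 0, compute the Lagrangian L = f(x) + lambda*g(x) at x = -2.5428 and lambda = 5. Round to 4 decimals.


Step 1: Evaluate f(x).
f(-2.5428) = 6*(-2.5428)^2 - 7*(-2.5428) + 1 = 57.5946
Step 2: Evaluate g(x).
g(-2.5428) = 6*-2.5428 - 1 = -16.2568
Step 3: Compute Lagrangian.
L = 57.5946 + 5*-16.2568 = -23.6894


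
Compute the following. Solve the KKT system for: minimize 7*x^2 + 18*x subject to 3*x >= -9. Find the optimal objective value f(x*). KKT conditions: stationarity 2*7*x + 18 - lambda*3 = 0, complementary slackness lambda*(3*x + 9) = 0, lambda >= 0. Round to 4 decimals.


Step 1: Try lambda = 0 (constraint inactive).
Stationarity: 2*7*x + 18 = 0
x* = -18/(2*7) = -9/7 = -1.2857 (rounded; the exact value -9/7 is used below)
Check constraint: 3*-1.2857 = -3.8571 >= -9 -- satisfied.
Step 2: Compute optimal value.
f(x*) = 7*(-9/7)^2 + 18*(-9/7) = -11.5714


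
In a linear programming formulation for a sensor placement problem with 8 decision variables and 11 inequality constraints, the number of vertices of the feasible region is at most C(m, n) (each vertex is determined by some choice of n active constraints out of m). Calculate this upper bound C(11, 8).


Each vertex corresponds to some choice of n active constraints out of m, so the number of vertices is at most C(m, n) = m! / (n!(m-n)!).
m = 11, n = 8
Numerator: 11 * 10 * 9 * 8 * 7 * 6 * 5 * 4
Denominator: 8! = 40320
C(11, 8) = 165


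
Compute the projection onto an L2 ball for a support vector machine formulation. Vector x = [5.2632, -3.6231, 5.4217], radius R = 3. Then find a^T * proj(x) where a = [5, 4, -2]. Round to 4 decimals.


Step 1: Compute ||x|| (intermediates to 6 decimals).
||x|| = sqrt(5.2632^2 + (-3.6231)^2 + 5.4217^2) = 8.379914
Step 2: Project.
Since ||x|| > R, scale = R/||x|| = 3/8.379914 = 0.357999, proj(x) = scale * x
proj(x) = [1.88422, -1.297066, 1.940963]
Step 3: Dot product.
a^T * proj(x) = 5*1.88422 + 4*(-1.297066) - 2*1.940963 = 0.3509


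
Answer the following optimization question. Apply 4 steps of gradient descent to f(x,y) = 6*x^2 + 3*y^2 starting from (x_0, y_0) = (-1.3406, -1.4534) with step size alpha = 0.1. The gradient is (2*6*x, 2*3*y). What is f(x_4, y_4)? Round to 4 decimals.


Gradient descent on f(x,y) = 6*x^2 + 3*y^2.
Starting point: (-1.3406, -1.4534), alpha = 0.1
Step 1: grad_x = 2*6*-1.3406 = -16.0872, grad_y = 2*3*-1.4534 = -8.7204
  x_1 = -1.3406 - 0.1*-16.0872 = 0.2681
  y_1 = -1.4534 - 0.1*-8.7204 = -0.5814
Step 2: grad_x = 2*6*0.2681 = 3.2174, grad_y = 2*3*-0.5814 = -3.4882
  x_2 = 0.2681 - 0.1*3.2174 = -0.0536
  y_2 = -0.5814 - 0.1*-3.4882 = -0.2325
Step 3: grad_x = 2*6*-0.0536 = -0.6435, grad_y = 2*3*-0.2325 = -1.3953
  x_3 = -0.0536 - 0.1*-0.6435 = 0.0107
  y_3 = -0.2325 - 0.1*-1.3953 = -0.093
Step 4: grad_x = 2*6*0.0107 = 0.1287, grad_y = 2*3*-0.093 = -0.5581
  x_4 = 0.0107 - 0.1*0.1287 = -0.0021
  y_4 = -0.093 - 0.1*-0.5581 = -0.0372
f(-0.0021, -0.0372) = 6*(-0.0021)^2 + 3*(-0.0372)^2 = 0.0042


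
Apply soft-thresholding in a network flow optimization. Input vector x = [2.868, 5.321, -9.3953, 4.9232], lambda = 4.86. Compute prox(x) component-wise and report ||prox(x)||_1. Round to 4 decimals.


Soft-thresholding with lambda = 4.86:
prox(2.868) = sign(2.868)*max(|2.868| - 4.86, 0) = 0.0
prox(5.321) = sign(5.321)*max(|5.321| - 4.86, 0) = 0.461
prox(-9.3953) = sign(-9.3953)*max(|-9.3953| - 4.86, 0) = -4.5353
prox(4.9232) = sign(4.9232)*max(|4.9232| - 4.86, 0) = 0.0632
prox(x) = [0.0, 0.461, -4.5353, 0.0632]
||prox(x)||_1 = 0.0 + 0.461 + 4.5353 + 0.0632 = 5.0595


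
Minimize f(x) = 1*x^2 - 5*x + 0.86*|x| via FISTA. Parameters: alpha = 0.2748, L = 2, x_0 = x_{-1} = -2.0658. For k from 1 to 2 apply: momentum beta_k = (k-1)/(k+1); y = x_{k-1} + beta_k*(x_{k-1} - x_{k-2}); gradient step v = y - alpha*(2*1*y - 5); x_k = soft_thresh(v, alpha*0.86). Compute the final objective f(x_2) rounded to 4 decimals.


FISTA on f(x) = 1*x^2 - 5*x + 0.86*|x|
L = 2, alpha = 0.2748
Iteration 1: beta = 0.0, y = -2.0658 + 0.0*(-2.0658 + 2.0658) = -2.0658
  grad(y) = -9.1316, v = y - alpha*grad = 0.4436
  prox(v) = soft_thresh(0.4436, 0.2363) = 0.2072
Iteration 2: beta = 0.3333, y = 0.2072 + 0.3333*(0.2072 + 2.0658) = 0.9649
  grad(y) = -3.0702, v = y - alpha*grad = 1.8086
  prox(v) = soft_thresh(1.8086, 0.2363) = 1.5723
f(x_2) = 1*1.5723^2 - 5*1.5723 + 0.86*|1.5723| = -4.0372


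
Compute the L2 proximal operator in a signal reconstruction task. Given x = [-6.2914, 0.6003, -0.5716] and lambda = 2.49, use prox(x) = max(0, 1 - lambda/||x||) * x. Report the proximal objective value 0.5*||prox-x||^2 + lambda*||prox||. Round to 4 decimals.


Step 1: Compute ||x||.
||x|| = 6.3458
Step 2: Compute scaling factor.
scale = max(0, 1 - 2.49/6.3458) = 0.6076
Step 3: prox(x) = [-3.8227, 0.3647, -0.3473]
||prox(x)|| = 3.8558
Step 4: Proximal objective.
0.5*||prox-x||^2 = 3.1001
lambda*||prox|| = 9.6009
Total = 12.7009


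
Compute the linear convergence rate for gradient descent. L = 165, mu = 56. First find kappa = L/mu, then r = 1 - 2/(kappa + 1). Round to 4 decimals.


Step 1: Compute the condition number.
kappa = L/mu = 165/56 = 2.9464
Step 2: Compute the convergence rate.
r = 1 - 2/(kappa + 1) = 1 - 2*mu/(L + mu) = (L - mu)/(L + mu) = 109/221 = 0.4932


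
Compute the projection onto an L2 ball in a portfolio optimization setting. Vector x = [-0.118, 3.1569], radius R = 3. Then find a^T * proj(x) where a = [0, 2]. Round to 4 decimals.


Step 1: Compute ||x|| (intermediates to 6 decimals).
||x|| = sqrt((-0.118)^2 + 3.1569^2) = 3.159105
Step 2: Project.
Since ||x|| > R, scale = R/||x|| = 3/3.159105 = 0.949636, proj(x) = scale * x
proj(x) = [-0.112057, 2.997906]
Step 3: Dot product.
a^T * proj(x) = 0*(-0.112057) + 2*2.997906 = 5.9958


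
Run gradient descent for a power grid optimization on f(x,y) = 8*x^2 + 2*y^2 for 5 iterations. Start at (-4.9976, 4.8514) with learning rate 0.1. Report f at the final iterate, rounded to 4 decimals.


Gradient descent on f(x,y) = 8*x^2 + 2*y^2.
Starting point: (-4.9976, 4.8514), alpha = 0.1
Step 1: grad_x = 2*8*-4.9976 = -79.9616, grad_y = 2*2*4.8514 = 19.4056
  x_1 = -4.9976 - 0.1*-79.9616 = 2.9986
  y_1 = 4.8514 - 0.1*19.4056 = 2.9108
Step 2: grad_x = 2*8*2.9986 = 47.977, grad_y = 2*2*2.9108 = 11.6434
  x_2 = 2.9986 - 0.1*47.977 = -1.7991
  y_2 = 2.9108 - 0.1*11.6434 = 1.7465
Step 3: grad_x = 2*8*-1.7991 = -28.7862, grad_y = 2*2*1.7465 = 6.986
  x_3 = -1.7991 - 0.1*-28.7862 = 1.0795
  y_3 = 1.7465 - 0.1*6.986 = 1.0479
Step 4: grad_x = 2*8*1.0795 = 17.2717, grad_y = 2*2*1.0479 = 4.1916
  x_4 = 1.0795 - 0.1*17.2717 = -0.6477
  y_4 = 1.0479 - 0.1*4.1916 = 0.6287
Step 5: grad_x = 2*8*-0.6477 = -10.363, grad_y = 2*2*0.6287 = 2.515
  x_5 = -0.6477 - 0.1*-10.363 = 0.3886
  y_5 = 0.6287 - 0.1*2.515 = 0.3772
f(0.3886, 0.3772) = 8*0.3886^2 + 2*0.3772^2 = 1.4928


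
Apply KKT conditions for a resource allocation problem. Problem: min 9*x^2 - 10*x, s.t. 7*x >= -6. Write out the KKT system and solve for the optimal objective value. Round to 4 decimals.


Step 1: Try lambda = 0 (constraint inactive).
Stationarity: 2*9*x - 10 = 0
x* = 10/(2*9) = 5/9 = 0.5556 (rounded; the exact value 5/9 is used below)
Check constraint: 7*0.5556 = 3.8892 >= -6 -- satisfied.
Step 2: Compute optimal value.
f(x*) = 9*(5/9)^2 - 10*(5/9) = -2.7778


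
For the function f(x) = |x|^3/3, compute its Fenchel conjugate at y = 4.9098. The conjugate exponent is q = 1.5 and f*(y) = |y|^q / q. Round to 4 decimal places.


The conjugate exponent q satisfies 1/p + 1/q = 1.
p = 3, so q = 3/(3 - 1) = 1.5
|y|^q = 4.9098^1.5 = 10.8792
f*(4.9098) = 10.8792 / 1.5 = 7.2528


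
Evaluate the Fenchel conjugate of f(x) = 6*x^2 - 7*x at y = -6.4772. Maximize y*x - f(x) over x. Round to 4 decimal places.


f*(y) = sup_x {y*x - a*x^2 - b*x} = sup_x {(y-b)*x - a*x^2}
FOC: (y - b) - 2a*x = 0 => x* = (y - b)/(2a)
x* = (-6.4772 + 7)/(2*6) = 0.0436
f*(-6.4772) = (y-b)^2/(4a) = (-6.4772 + 7)^2/(4*6)
= 0.2733/24 = 0.0114


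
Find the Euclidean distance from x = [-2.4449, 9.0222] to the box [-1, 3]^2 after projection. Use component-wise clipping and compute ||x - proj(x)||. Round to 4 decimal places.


Project each component onto [-1, 3].
clip(-2.4449) = -1.0, clip(9.0222) = 3.0
Projection = [-1.0, 3.0]
Squared diffs: [2.0877, 36.2669]
Distance = sqrt(38.3546) = 6.1931


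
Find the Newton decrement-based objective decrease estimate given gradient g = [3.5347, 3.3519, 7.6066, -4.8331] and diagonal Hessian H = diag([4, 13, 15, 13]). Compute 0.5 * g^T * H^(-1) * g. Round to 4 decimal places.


Step 1: H is diagonal, so H^(-1) * g = [0.8837, 0.2578, 0.5071, -0.3718].
Step 2: g^T H^(-1) g = sum_i g_i^2 / H_ii
  = (3.5347)^2/4 + (3.3519)^2/13 + (7.6066)^2/15 + (-4.8331)^2/13
  = 3.1235 + 0.8642 + 3.8574 + 1.7968 = 9.642
Step 3: Objective decrease = 0.5 * g^T H^(-1) g = 4.821


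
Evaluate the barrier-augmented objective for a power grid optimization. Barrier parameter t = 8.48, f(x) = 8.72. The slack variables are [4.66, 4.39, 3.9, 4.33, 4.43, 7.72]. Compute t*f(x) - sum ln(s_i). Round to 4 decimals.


Step 1: Compute log-barrier.
ln values: [1.539, 1.4793, 1.361, 1.4656, 1.4884, 2.0438]
phi = -(1.539 + 1.4793 + 1.361 + 1.4656 + 1.4884 + 2.0438) = -9.3771
Step 2: Compute augmented objective.
t*f(x) = 8.48*8.72 = 73.9456
Total = 73.9456 - 9.3771 = 64.5685


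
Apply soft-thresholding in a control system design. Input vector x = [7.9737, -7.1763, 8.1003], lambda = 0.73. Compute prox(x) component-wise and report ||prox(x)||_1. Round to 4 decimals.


Soft-thresholding with lambda = 0.73:
prox(7.9737) = sign(7.9737)*max(|7.9737| - 0.73, 0) = 7.2437
prox(-7.1763) = sign(-7.1763)*max(|-7.1763| - 0.73, 0) = -6.4463
prox(8.1003) = sign(8.1003)*max(|8.1003| - 0.73, 0) = 7.3703
prox(x) = [7.2437, -6.4463, 7.3703]
||prox(x)||_1 = 7.2437 + 6.4463 + 7.3703 = 21.0603


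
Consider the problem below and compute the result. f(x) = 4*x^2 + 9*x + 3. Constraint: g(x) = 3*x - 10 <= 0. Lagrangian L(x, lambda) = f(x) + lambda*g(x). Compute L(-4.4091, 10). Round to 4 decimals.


Step 1: Evaluate f(x).
f(-4.4091) = 4*(-4.4091)^2 + 9*(-4.4091) + 3 = 41.0788
Step 2: Evaluate g(x).
g(-4.4091) = 3*-4.4091 - 10 = -23.2273
Step 3: Compute Lagrangian.
L = 41.0788 + 10*-23.2273 = -191.1942


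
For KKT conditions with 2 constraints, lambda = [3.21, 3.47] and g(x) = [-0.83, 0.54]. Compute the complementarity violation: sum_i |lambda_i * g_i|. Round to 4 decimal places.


KKT complementary slackness check:
lambda_1 * g_1 = 3.21 * -0.83 = -2.6643
lambda_2 * g_2 = 3.47 * 0.54 = 1.8738
Total violation = 2.6643 + 1.8738 = 4.5381


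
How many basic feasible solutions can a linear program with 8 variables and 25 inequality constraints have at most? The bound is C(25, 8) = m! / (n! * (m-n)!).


Each vertex corresponds to some choice of n active constraints out of m, so the number of vertices is at most C(m, n) = m! / (n!(m-n)!).
m = 25, n = 8
Numerator: 25 * 24 * 23 * 22 * 21 * 20 * 19 * 18
Denominator: 8! = 40320
C(25, 8) = 1081575


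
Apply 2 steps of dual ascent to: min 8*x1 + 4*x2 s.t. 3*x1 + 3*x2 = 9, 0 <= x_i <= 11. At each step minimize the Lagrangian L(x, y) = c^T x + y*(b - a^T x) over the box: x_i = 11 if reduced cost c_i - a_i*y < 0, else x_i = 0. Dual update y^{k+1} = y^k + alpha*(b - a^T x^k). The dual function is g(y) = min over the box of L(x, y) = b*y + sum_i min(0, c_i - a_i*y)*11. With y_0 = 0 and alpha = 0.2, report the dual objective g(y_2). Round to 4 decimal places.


Dual ascent for LP: min 8*x1 + 4*x2, 3*x1 + 3*x2 = 9, 0 <= x_i <= 11
Step 1: y^k = 0.0, reduced costs: (8.0, 4.0)
  x^k = (0.0, 0.0), subgradient = b - a^T x = 9.0
  y^{k+1} = 0.0 + 0.2*9.0 = 1.8
Step 2: y^k = 1.8, reduced costs: (2.6, -1.4)
  x^k = (0.0, 11.0), subgradient = b - a^T x = -24.0
  y^{k+1} = 1.8 + 0.2*-24.0 = -3.0
Dual objective at y_2 = -3.0: reduced costs (17.0, 13.0), box minimizer x = (0.0, 0.0)
g(y_2) = b*y + (c1 - a1*y)*x1 + (c2 - a2*y)*x2 = 9*(-3.0) + 17.0*0.0 + 13.0*0.0 = -27.0 + 0.0 + 0.0 = -27.0


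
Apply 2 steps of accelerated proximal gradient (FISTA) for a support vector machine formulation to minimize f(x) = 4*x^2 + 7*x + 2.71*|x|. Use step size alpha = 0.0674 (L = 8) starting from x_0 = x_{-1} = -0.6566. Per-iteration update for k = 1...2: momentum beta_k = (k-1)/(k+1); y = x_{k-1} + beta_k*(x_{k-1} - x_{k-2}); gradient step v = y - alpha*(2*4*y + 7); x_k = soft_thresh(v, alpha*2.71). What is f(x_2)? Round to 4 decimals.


FISTA on f(x) = 4*x^2 + 7*x + 2.71*|x|
L = 8, alpha = 0.0674
Iteration 1: beta = 0.0, y = -0.6566 + 0.0*(-0.6566 + 0.6566) = -0.6566
  grad(y) = 1.7472, v = y - alpha*grad = -0.7744
  prox(v) = soft_thresh(-0.7744, 0.1827) = -0.5917
Iteration 2: beta = 0.3333, y = -0.5917 + 0.3333*(-0.5917 + 0.6566) = -0.5701
  grad(y) = 2.4394, v = y - alpha*grad = -0.7345
  prox(v) = soft_thresh(-0.7345, 0.1827) = -0.5518
f(x_2) = 4*(-0.5518)^2 + 7*(-0.5518) + 2.71*|-0.5518| = -1.1493


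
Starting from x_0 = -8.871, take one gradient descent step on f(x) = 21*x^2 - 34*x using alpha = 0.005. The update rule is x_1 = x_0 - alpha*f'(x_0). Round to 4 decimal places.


We compute the gradient at x_0 and apply the update.
f'(x) = 42*x - 34
f'(-8.871) = 42*-8.871 - 34 = -406.582
x_1 = -8.871 - 0.005*-406.582 = -6.8381


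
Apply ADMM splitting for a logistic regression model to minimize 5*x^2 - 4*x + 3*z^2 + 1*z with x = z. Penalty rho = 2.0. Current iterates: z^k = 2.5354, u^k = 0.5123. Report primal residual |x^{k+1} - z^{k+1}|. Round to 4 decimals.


ADMM iteration with rho = 2.0, z^k = 2.5354, u^k = 0.5123
Step 1: x-update.
Minimize 5*x^2 - 4*x + (2.0/2)*(x - 2.5354 + 0.5123)^2
FOC: (2*5 + 2.0)*x = 4 + 2.0*(2.5354 - 0.5123)
x^{k+1} = 0.6705
Step 2: z-update.
Minimize 3*z^2 + 1*z + (2.0/2)*(0.6705 - z + 0.5123)^2
FOC: (2*3 + 2.0)*z = -1 + 2.0*(0.6705 + 0.5123)
z^{k+1} = 0.1707
Step 3: u-update.
u^{k+1} = 0.5123 + 0.6705 - 0.1707 = 1.0121
Step 4: Primal residual = |0.6705 - 0.1707| = 0.4998


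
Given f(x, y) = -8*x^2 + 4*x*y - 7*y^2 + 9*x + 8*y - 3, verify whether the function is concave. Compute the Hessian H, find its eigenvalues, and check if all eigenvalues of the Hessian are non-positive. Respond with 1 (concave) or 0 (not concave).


The Hessian of f(x,y) = -8*x^2 + 4*x*y - 7*y^2 + 9*x + 8*y - 3 is:
H = [[-16, 4], [4, -14]]
Trace = -16 - 14 = -30
Determinant = -16*-14 - (4)^2 = 208
Discriminant = (-30)^2 - 4*208 = 68.0
Eigenvalues: lambda_1 = -19.1231, lambda_2 = -10.8769
The function is concave.

1


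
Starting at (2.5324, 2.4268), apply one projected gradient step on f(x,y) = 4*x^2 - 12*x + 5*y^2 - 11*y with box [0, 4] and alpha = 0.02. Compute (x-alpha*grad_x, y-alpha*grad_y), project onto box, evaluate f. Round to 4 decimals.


Step 1: Compute gradient at (2.5324, 2.4268).
grad_x = 2*4*2.5324 - 12 = 8.2592
grad_y = 2*5*2.4268 - 11 = 13.268
Step 2: Gradient step.
x_raw = 2.5324 - 0.02*8.2592 = 2.3672
y_raw = 2.4268 - 0.02*13.268 = 2.1614
Step 3: Project onto [0, 4].
x_proj = clip(2.3672) = 2.3672
y_proj = clip(2.1614) = 2.1614
Step 4: Evaluate f.
f(2.3672, 2.1614) = -6.4085


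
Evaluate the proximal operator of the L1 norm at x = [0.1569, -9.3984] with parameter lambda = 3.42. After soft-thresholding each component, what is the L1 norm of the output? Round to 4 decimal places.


Soft-thresholding with lambda = 3.42:
prox(0.1569) = sign(0.1569)*max(|0.1569| - 3.42, 0) = 0.0
prox(-9.3984) = sign(-9.3984)*max(|-9.3984| - 3.42, 0) = -5.9784
prox(x) = [0.0, -5.9784]
||prox(x)||_1 = 0.0 + 5.9784 = 5.9784


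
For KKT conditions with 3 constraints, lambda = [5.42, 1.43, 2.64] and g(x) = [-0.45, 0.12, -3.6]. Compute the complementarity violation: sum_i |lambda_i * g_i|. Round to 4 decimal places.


KKT complementary slackness check:
lambda_1 * g_1 = 5.42 * -0.45 = -2.439
lambda_2 * g_2 = 1.43 * 0.12 = 0.1716
lambda_3 * g_3 = 2.64 * -3.6 = -9.504
Total violation = 2.439 + 0.1716 + 9.504 = 12.1146


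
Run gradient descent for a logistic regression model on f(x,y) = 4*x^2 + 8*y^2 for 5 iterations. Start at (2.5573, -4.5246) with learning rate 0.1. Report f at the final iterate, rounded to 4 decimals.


Gradient descent on f(x,y) = 4*x^2 + 8*y^2.
Starting point: (2.5573, -4.5246), alpha = 0.1
Step 1: grad_x = 2*4*2.5573 = 20.4584, grad_y = 2*8*-4.5246 = -72.3936
  x_1 = 2.5573 - 0.1*20.4584 = 0.5115
  y_1 = -4.5246 - 0.1*-72.3936 = 2.7148
Step 2: grad_x = 2*4*0.5115 = 4.0917, grad_y = 2*8*2.7148 = 43.4362
  x_2 = 0.5115 - 0.1*4.0917 = 0.1023
  y_2 = 2.7148 - 0.1*43.4362 = -1.6289
Step 3: grad_x = 2*4*0.1023 = 0.8183, grad_y = 2*8*-1.6289 = -26.0617
  x_3 = 0.1023 - 0.1*0.8183 = 0.0205
  y_3 = -1.6289 - 0.1*-26.0617 = 0.9773
Step 4: grad_x = 2*4*0.0205 = 0.1637, grad_y = 2*8*0.9773 = 15.637
  x_4 = 0.0205 - 0.1*0.1637 = 0.0041
  y_4 = 0.9773 - 0.1*15.637 = -0.5864
Step 5: grad_x = 2*4*0.0041 = 0.0327, grad_y = 2*8*-0.5864 = -9.3822
  x_5 = 0.0041 - 0.1*0.0327 = 0.0008
  y_5 = -0.5864 - 0.1*-9.3822 = 0.3518
f(0.0008, 0.3518) = 4*0.0008^2 + 8*0.3518^2 = 0.9903


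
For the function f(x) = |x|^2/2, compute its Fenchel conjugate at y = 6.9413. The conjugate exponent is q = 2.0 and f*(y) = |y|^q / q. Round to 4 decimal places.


The conjugate exponent q satisfies 1/p + 1/q = 1.
p = 2, so q = 2/(2 - 1) = 2.0
|y|^q = 6.9413^2.0 = 48.1816
f*(6.9413) = 48.1816 / 2.0 = 24.0908


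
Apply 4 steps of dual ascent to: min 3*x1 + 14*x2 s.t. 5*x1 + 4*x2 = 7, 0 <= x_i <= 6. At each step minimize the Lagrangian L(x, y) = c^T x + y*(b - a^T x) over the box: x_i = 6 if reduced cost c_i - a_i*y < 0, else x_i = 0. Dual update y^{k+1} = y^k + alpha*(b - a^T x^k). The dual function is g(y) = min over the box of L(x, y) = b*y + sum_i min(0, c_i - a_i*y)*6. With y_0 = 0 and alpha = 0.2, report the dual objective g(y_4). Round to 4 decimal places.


Dual ascent for LP: min 3*x1 + 14*x2, 5*x1 + 4*x2 = 7, 0 <= x_i <= 6
Step 1: y^k = 0.0, reduced costs: (3.0, 14.0)
  x^k = (0.0, 0.0), subgradient = b - a^T x = 7.0
  y^{k+1} = 0.0 + 0.2*7.0 = 1.4
Step 2: y^k = 1.4, reduced costs: (-4.0, 8.4)
  x^k = (6.0, 0.0), subgradient = b - a^T x = -23.0
  y^{k+1} = 1.4 + 0.2*-23.0 = -3.2
Step 3: y^k = -3.2, reduced costs: (19.0, 26.8)
  x^k = (0.0, 0.0), subgradient = b - a^T x = 7.0
  y^{k+1} = -3.2 + 0.2*7.0 = -1.8
Step 4: y^k = -1.8, reduced costs: (12.0, 21.2)
  x^k = (0.0, 0.0), subgradient = b - a^T x = 7.0
  y^{k+1} = -1.8 + 0.2*7.0 = -0.4
Dual objective at y_4 = -0.4: reduced costs (5.0, 15.6), box minimizer x = (0.0, 0.0)
g(y_4) = b*y + (c1 - a1*y)*x1 + (c2 - a2*y)*x2 = 7*(-0.4) + 5.0*0.0 + 15.6*0.0 = -2.8 + 0.0 + 0.0 = -2.8


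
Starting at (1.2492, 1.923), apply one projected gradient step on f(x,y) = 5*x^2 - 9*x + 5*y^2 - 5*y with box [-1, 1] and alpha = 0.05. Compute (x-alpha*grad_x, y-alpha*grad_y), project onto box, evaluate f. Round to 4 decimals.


Step 1: Compute gradient at (1.2492, 1.923).
grad_x = 2*5*1.2492 - 9 = 3.492
grad_y = 2*5*1.923 - 5 = 14.23
Step 2: Gradient step.
x_raw = 1.2492 - 0.05*3.492 = 1.0746
y_raw = 1.923 - 0.05*14.23 = 1.2115
Step 3: Project onto [-1, 1].
x_proj = clip(1.0746) = 1.0
y_proj = clip(1.2115) = 1.0
Step 4: Evaluate f.
f(1.0, 1.0) = -4.0


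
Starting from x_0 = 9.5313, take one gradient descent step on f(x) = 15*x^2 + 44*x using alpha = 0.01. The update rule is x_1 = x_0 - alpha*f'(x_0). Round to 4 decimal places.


We compute the gradient at x_0 and apply the update.
f'(x) = 30*x + 44
f'(9.5313) = 30*9.5313 + 44 = 329.939
x_1 = 9.5313 - 0.01*329.939 = 6.2319


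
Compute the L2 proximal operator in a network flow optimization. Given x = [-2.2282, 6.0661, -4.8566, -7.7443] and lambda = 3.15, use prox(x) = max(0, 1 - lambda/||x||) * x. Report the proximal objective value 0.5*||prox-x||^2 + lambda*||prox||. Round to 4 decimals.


Step 1: Compute ||x||.
||x|| = 11.1948
Step 2: Compute scaling factor.
scale = max(0, 1 - 3.15/11.1948) = 0.7186
Step 3: prox(x) = [-1.6012, 4.3592, -3.49, -5.5652]
||prox(x)|| = 8.0448
Step 4: Proximal objective.
0.5*||prox-x||^2 = 4.9613
lambda*||prox|| = 25.3411
Total = 30.3023


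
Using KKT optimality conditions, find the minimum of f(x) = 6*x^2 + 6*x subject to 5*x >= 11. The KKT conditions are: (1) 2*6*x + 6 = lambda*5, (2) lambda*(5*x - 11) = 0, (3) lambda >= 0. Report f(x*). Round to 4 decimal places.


Step 1: Try lambda = 0 (constraint inactive).
x_unc = -6/(2*6) = -0.5
Check: 5*-0.5 = -2.5 < 11 -- violated!
Step 2: Constraint must be active: 5*x = 11
x* = 11/5 = 2.2
lambda = (2*6*2.2 + 6)/5 = 6.48
Step 3: Compute optimal value.
f(x*) = 6*2.2^2 + 6*2.2 = 42.24


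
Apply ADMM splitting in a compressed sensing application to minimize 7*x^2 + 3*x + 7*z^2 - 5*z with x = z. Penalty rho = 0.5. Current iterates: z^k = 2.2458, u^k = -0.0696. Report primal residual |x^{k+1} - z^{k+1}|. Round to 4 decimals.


ADMM iteration with rho = 0.5, z^k = 2.2458, u^k = -0.0696
Step 1: x-update.
Minimize 7*x^2 + 3*x + (0.5/2)*(x - 2.2458 - 0.0696)^2
FOC: (2*7 + 0.5)*x = -3 + 0.5*(2.2458 + 0.0696)
x^{k+1} = -0.1271
Step 2: z-update.
Minimize 7*z^2 - 5*z + (0.5/2)*(-0.1271 - z - 0.0696)^2
FOC: (2*7 + 0.5)*z = 5 + 0.5*(-0.1271 - 0.0696)
z^{k+1} = 0.338
Step 3: u-update.
u^{k+1} = -0.0696 - 0.1271 - 0.338 = -0.5347
Step 4: Primal residual = |-0.1271 - 0.338| = 0.4651


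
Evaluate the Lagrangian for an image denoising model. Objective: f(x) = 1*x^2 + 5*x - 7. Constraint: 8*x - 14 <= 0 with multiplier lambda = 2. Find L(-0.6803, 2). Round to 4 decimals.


Step 1: Evaluate f(x).
f(-0.6803) = 1*(-0.6803)^2 + 5*(-0.6803) - 7 = -9.9387
Step 2: Evaluate g(x).
g(-0.6803) = 8*-0.6803 - 14 = -19.4424
Step 3: Compute Lagrangian.
L = -9.9387 + 2*-19.4424 = -48.8235


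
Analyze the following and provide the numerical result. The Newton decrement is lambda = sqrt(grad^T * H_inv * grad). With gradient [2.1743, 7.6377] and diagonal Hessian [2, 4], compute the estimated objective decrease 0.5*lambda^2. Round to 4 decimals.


Step 1: H is diagonal, so H^(-1) * g = [1.0872, 1.9094].
Step 2: g^T H^(-1) g = sum_i g_i^2 / H_ii
  = (2.1743)^2/2 + (7.6377)^2/4
  = 2.3638 + 14.5836 = 16.9474
Step 3: Objective decrease = 0.5 * g^T H^(-1) g = 8.4737


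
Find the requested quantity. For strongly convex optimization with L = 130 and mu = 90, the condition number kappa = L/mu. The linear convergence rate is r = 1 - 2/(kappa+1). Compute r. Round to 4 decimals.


Step 1: Compute the condition number.
kappa = L/mu = 130/90 = 1.4444
Step 2: Compute the convergence rate.
r = 1 - 2/(kappa + 1) = 1 - 2*mu/(L + mu) = (L - mu)/(L + mu) = 40/220 = 0.1818


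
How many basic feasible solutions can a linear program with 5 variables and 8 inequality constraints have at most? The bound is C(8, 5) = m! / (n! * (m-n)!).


Each vertex corresponds to some choice of n active constraints out of m, so the number of vertices is at most C(m, n) = m! / (n!(m-n)!).
m = 8, n = 5
Numerator: 8 * 7 * 6 * 5 * 4
Denominator: 5! = 120
C(8, 5) = 56


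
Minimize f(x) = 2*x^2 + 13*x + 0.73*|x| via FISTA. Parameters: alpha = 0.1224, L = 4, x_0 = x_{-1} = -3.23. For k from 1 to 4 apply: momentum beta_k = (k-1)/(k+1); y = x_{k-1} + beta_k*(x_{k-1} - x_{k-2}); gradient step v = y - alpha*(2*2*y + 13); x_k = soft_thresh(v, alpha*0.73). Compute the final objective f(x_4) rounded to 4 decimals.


FISTA on f(x) = 2*x^2 + 13*x + 0.73*|x|
L = 4, alpha = 0.1224
Iteration 1: beta = 0.0, y = -3.23 + 0.0*(-3.23 + 3.23) = -3.23
  grad(y) = 0.08, v = y - alpha*grad = -3.2398
  prox(v) = soft_thresh(-3.2398, 0.0894) = -3.1504
Iteration 2: beta = 0.3333, y = -3.1504 + 0.3333*(-3.1504 + 3.23) = -3.1239
  grad(y) = 0.5043, v = y - alpha*grad = -3.1856
  prox(v) = soft_thresh(-3.1856, 0.0894) = -3.0963
Iteration 3: beta = 0.5, y = -3.0963 + 0.5*(-3.0963 + 3.1504) = -3.0692
  grad(y) = 0.7231, v = y - alpha*grad = -3.1577
  prox(v) = soft_thresh(-3.1577, 0.0894) = -3.0684
Iteration 4: beta = 0.6, y = -3.0684 + 0.6*(-3.0684 + 3.0963) = -3.0516
  grad(y) = 0.7935, v = y - alpha*grad = -3.1488
  prox(v) = soft_thresh(-3.1488, 0.0894) = -3.0594
f(x_4) = 2*(-3.0594)^2 + 13*(-3.0594) + 0.73*|-3.0594| = -18.819


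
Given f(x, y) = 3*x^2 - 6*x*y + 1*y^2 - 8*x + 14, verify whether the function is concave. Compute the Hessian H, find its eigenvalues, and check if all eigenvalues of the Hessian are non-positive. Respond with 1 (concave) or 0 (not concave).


The Hessian of f(x,y) = 3*x^2 - 6*x*y + 1*y^2 - 8*x + 14 is:
H = [[6, -6], [-6, 2]]
Trace = 6 + 2 = 8
Determinant = 6*2 - (-6)^2 = -24
Discriminant = (8)^2 - 4*-24 = 160.0
Eigenvalues: lambda_1 = -2.3246, lambda_2 = 10.3246
The function is not concave.

0


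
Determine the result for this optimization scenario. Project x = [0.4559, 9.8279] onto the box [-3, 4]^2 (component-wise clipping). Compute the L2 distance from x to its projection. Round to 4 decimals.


Project each component onto [-3, 4].
clip(0.4559) = 0.4559, clip(9.8279) = 4.0
Projection = [0.4559, 4.0]
Squared diffs: [0.0, 33.9644]
Distance = sqrt(33.9644) = 5.8279


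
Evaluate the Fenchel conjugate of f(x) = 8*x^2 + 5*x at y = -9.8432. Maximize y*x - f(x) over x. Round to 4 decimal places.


f*(y) = sup_x {y*x - a*x^2 - b*x} = sup_x {(y-b)*x - a*x^2}
FOC: (y - b) - 2a*x = 0 => x* = (y - b)/(2a)
x* = (-9.8432 - 5)/(2*8) = -0.9277
f*(-9.8432) = (y-b)^2/(4a) = (-9.8432 - 5)^2/(4*8)
= 220.3206/32 = 6.885


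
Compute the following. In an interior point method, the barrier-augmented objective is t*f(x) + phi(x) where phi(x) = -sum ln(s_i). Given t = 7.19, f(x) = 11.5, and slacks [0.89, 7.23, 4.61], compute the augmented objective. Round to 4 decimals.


Step 1: Compute log-barrier.
ln values: [-0.1165, 1.9782, 1.5282]
phi = -(-0.1165 + 1.9782 + 1.5282) = -3.3899
Step 2: Compute augmented objective.
t*f(x) = 7.19*11.5 = 82.685
Total = 82.685 - 3.3899 = 79.2951


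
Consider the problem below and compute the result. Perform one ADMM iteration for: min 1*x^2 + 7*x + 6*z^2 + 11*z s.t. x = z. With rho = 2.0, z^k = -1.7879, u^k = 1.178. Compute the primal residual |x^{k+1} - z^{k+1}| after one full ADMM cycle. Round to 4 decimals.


ADMM iteration with rho = 2.0, z^k = -1.7879, u^k = 1.178
Step 1: x-update.
Minimize 1*x^2 + 7*x + (2.0/2)*(x + 1.7879 + 1.178)^2
FOC: (2*1 + 2.0)*x = -7 + 2.0*(-1.7879 - 1.178)
x^{k+1} = -3.233
Step 2: z-update.
Minimize 6*z^2 + 11*z + (2.0/2)*(-3.233 - z + 1.178)^2
FOC: (2*6 + 2.0)*z = -11 + 2.0*(-3.233 + 1.178)
z^{k+1} = -1.0793
Step 3: u-update.
u^{k+1} = 1.178 - 3.233 + 1.0793 = -0.9757
Step 4: Primal residual = |-3.233 + 1.0793| = 2.1537


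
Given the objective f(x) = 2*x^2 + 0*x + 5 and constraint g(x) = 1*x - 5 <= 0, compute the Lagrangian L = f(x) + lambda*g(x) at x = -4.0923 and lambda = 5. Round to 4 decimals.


Step 1: Evaluate f(x).
f(-4.0923) = 2*(-4.0923)^2 + 0*(-4.0923) + 5 = 38.4938
Step 2: Evaluate g(x).
g(-4.0923) = 1*-4.0923 - 5 = -9.0923
Step 3: Compute Lagrangian.
L = 38.4938 + 5*-9.0923 = -6.9677


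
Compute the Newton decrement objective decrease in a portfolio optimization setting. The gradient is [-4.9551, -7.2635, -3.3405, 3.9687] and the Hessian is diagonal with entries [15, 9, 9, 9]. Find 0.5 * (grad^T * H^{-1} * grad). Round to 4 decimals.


Step 1: H is diagonal, so H^(-1) * g = [-0.3303, -0.8071, -0.3712, 0.441].
Step 2: g^T H^(-1) g = sum_i g_i^2 / H_ii
  = (-4.9551)^2/15 + (-7.2635)^2/9 + (-3.3405)^2/9 + (3.9687)^2/9
  = 1.6369 + 5.862 + 1.2399 + 1.7501 = 10.4889
Step 3: Objective decrease = 0.5 * g^T H^(-1) g = 5.2444


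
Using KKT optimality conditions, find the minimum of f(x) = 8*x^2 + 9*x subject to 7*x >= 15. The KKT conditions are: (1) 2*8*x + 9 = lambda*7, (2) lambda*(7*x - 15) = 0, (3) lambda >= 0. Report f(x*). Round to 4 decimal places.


Step 1: Try lambda = 0 (constraint inactive).
x_unc = -9/(2*8) = -0.5625
Check: 7*-0.5625 = -3.9375 < 15 -- violated!
Step 2: Constraint must be active: 7*x = 15
x* = 15/7 = 2.1429 (rounded; the exact value 15/7 is used below)
lambda = (2*8*(15/7) + 9)/7 = 6.1837
Step 3: Compute optimal value.
f(x*) = 8*(15/7)^2 + 9*(15/7) = 56.0204


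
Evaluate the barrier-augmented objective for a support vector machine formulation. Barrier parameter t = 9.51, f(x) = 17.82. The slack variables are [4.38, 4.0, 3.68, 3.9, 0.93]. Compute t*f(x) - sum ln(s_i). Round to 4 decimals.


Step 1: Compute log-barrier.
ln values: [1.477, 1.3863, 1.3029, 1.361, -0.0726]
phi = -(1.477 + 1.3863 + 1.3029 + 1.361 - 0.0726) = -5.4547
Step 2: Compute augmented objective.
t*f(x) = 9.51*17.82 = 169.4682
Total = 169.4682 - 5.4547 = 164.0135


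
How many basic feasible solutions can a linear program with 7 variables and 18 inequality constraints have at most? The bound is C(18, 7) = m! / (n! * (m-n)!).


Each vertex corresponds to some choice of n active constraints out of m, so the number of vertices is at most C(m, n) = m! / (n!(m-n)!).
m = 18, n = 7
Numerator: 18 * 17 * 16 * 15 * 14 * 13 * 12
Denominator: 7! = 5040
C(18, 7) = 31824


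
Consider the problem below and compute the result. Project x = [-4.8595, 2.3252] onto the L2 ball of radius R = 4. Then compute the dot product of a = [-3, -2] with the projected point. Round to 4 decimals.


Step 1: Compute ||x|| (intermediates to 6 decimals).
||x|| = sqrt((-4.8595)^2 + 2.3252^2) = 5.387142
Step 2: Project.
Since ||x|| > R, scale = R/||x|| = 4/5.387142 = 0.742509, proj(x) = scale * x
proj(x) = [-3.608222, 1.726482]
Step 3: Dot product.
a^T * proj(x) = -3*(-3.608222) - 2*1.726482 = 7.3717


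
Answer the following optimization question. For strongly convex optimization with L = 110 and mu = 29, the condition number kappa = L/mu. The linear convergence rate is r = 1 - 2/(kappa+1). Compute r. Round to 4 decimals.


Step 1: Compute the condition number.
kappa = L/mu = 110/29 = 3.7931
Step 2: Compute the convergence rate.
r = 1 - 2/(kappa + 1) = 1 - 2*mu/(L + mu) = (L - mu)/(L + mu) = 81/139 = 0.5827


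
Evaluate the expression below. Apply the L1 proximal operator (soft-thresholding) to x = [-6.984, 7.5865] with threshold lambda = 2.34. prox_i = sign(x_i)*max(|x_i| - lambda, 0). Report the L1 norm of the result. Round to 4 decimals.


Soft-thresholding with lambda = 2.34:
prox(-6.984) = sign(-6.984)*max(|-6.984| - 2.34, 0) = -4.644
prox(7.5865) = sign(7.5865)*max(|7.5865| - 2.34, 0) = 5.2465
prox(x) = [-4.644, 5.2465]
||prox(x)||_1 = 4.644 + 5.2465 = 9.8905


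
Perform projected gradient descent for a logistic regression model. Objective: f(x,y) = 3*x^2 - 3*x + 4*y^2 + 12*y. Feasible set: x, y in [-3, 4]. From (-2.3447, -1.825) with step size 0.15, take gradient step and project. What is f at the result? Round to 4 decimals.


Step 1: Compute gradient at (-2.3447, -1.825).
grad_x = 2*3*-2.3447 - 3 = -17.0682
grad_y = 2*4*-1.825 + 12 = -2.6
Step 2: Gradient step.
x_raw = -2.3447 - 0.15*-17.0682 = 0.2155
y_raw = -1.825 - 0.15*-2.6 = -1.435
Step 3: Project onto [-3, 4].
x_proj = clip(0.2155) = 0.2155
y_proj = clip(-1.435) = -1.435
Step 4: Evaluate f.
f(0.2155, -1.435) = -9.4903


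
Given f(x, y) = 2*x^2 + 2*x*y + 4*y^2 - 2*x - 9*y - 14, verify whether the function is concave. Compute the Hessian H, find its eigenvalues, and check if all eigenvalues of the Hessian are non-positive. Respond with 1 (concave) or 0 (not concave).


The Hessian of f(x,y) = 2*x^2 + 2*x*y + 4*y^2 - 2*x - 9*y - 14 is:
H = [[4, 2], [2, 8]]
Trace = 4 + 8 = 12
Determinant = 4*8 - (2)^2 = 28
Discriminant = (12)^2 - 4*28 = 32.0
Eigenvalues: lambda_1 = 3.1716, lambda_2 = 8.8284
The function is not concave.

0


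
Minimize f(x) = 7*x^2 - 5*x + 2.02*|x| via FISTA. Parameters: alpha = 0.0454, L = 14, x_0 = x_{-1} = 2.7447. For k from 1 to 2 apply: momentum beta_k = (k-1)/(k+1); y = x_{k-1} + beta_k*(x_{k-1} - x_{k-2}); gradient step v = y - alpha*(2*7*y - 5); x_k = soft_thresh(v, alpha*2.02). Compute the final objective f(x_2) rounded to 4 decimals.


FISTA on f(x) = 7*x^2 - 5*x + 2.02*|x|
L = 14, alpha = 0.0454
Iteration 1: beta = 0.0, y = 2.7447 + 0.0*(2.7447 - 2.7447) = 2.7447
  grad(y) = 33.4258, v = y - alpha*grad = 1.2272
  prox(v) = soft_thresh(1.2272, 0.0917) = 1.1355
Iteration 2: beta = 0.3333, y = 1.1355 + 0.3333*(1.1355 - 2.7447) = 0.599
  grad(y) = 3.3867, v = y - alpha*grad = 0.4453
  prox(v) = soft_thresh(0.4453, 0.0917) = 0.3536
f(x_2) = 7*0.3536^2 - 5*0.3536 + 2.02*|0.3536| = -0.1785


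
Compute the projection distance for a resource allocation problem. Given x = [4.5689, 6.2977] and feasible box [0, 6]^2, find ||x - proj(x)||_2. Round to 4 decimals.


Project each component onto [0, 6].
clip(4.5689) = 4.5689, clip(6.2977) = 6.0
Projection = [4.5689, 6.0]
Squared diffs: [0.0, 0.0886]
Distance = sqrt(0.0886) = 0.2977


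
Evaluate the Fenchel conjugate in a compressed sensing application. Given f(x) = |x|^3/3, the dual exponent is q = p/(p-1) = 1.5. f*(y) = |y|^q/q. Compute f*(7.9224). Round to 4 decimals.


The conjugate exponent q satisfies 1/p + 1/q = 1.
p = 3, so q = 3/(3 - 1) = 1.5
|y|^q = 7.9224^1.5 = 22.299
f*(7.9224) = 22.299 / 1.5 = 14.866


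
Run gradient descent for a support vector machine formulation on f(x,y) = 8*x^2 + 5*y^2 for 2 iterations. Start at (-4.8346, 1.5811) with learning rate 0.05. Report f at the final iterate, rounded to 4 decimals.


Gradient descent on f(x,y) = 8*x^2 + 5*y^2.
Starting point: (-4.8346, 1.5811), alpha = 0.05
Step 1: grad_x = 2*8*-4.8346 = -77.3536, grad_y = 2*5*1.5811 = 15.811
  x_1 = -4.8346 - 0.05*-77.3536 = -0.9669
  y_1 = 1.5811 - 0.05*15.811 = 0.7906
Step 2: grad_x = 2*8*-0.9669 = -15.4707, grad_y = 2*5*0.7906 = 7.9055
  x_2 = -0.9669 - 0.05*-15.4707 = -0.1934
  y_2 = 0.7906 - 0.05*7.9055 = 0.3953
f(-0.1934, 0.3953) = 8*(-0.1934)^2 + 5*0.3953^2 = 1.0804


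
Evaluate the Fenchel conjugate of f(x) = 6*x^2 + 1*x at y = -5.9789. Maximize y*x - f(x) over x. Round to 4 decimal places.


f*(y) = sup_x {y*x - a*x^2 - b*x} = sup_x {(y-b)*x - a*x^2}
FOC: (y - b) - 2a*x = 0 => x* = (y - b)/(2a)
x* = (-5.9789 - 1)/(2*6) = -0.5816
f*(-5.9789) = (y-b)^2/(4a) = (-5.9789 - 1)^2/(4*6)
= 48.705/24 = 2.0294


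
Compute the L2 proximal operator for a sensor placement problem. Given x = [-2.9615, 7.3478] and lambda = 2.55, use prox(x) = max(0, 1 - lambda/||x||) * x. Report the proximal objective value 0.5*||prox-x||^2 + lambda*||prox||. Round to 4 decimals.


Step 1: Compute ||x||.
||x|| = 7.9222
Step 2: Compute scaling factor.
scale = max(0, 1 - 2.55/7.9222) = 0.6781
Step 3: prox(x) = [-2.0082, 4.9827]
||prox(x)|| = 5.3722
Step 4: Proximal objective.
0.5*||prox-x||^2 = 3.2513
lambda*||prox|| = 13.6991
Total = 16.9503
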